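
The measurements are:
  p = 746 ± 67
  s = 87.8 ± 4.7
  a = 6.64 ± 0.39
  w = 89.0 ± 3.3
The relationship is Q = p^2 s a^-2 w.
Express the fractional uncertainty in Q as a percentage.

22.4%

Each factor contributes (exponent × relative error)² to (δQ/Q)²:
  (2·δp/p)² = (2×0.0898)² = 0.0323;  (1·δs/s)² = (1×0.0535)² = 0.00287;  (-2·δa/a)² = (-2×0.0587)² = 0.0138;  (1·δw/w)² = (1×0.0371)² = 0.00137
δQ/Q = √(0.0503) = 0.224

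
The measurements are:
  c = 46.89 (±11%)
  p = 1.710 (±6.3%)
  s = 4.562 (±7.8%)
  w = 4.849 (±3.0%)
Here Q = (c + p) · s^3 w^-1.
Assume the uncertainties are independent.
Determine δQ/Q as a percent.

25.9%

Let u = c + p = 48.60. δu = √(δc² + δp²) = √(26.6 + 0.0116) = 5.16, so δu/u = 0.106.
Q is then a monomial in u, s, w:
δQ/Q = √((δu/u)² + (3·δs/s)² + (-1·δw/w)²) = √(0.0113 + 0.0548 + 0.000900) = 0.259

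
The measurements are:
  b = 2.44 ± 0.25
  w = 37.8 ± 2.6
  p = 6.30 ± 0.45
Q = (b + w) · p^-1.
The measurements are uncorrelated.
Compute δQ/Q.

Let u = b + w = 40.2. δu = √(δb² + δw²) = √(0.0625 + 6.76) = 2.61, so δu/u = 0.0649.
Q is then a monomial in u, p:
δQ/Q = √((δu/u)² + (-1·δp/p)²) = √(0.00421 + 0.00510) = 0.0965

0.0965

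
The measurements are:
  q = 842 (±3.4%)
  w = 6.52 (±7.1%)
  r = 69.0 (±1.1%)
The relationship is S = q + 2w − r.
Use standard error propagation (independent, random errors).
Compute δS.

28.7

Each term contributes (cᵢ δxᵢ)² to (δS)²:
  (δq)² = 820;  (2·δw)² = 0.857;  (δr)² = 0.576
δS = √(821) = 28.7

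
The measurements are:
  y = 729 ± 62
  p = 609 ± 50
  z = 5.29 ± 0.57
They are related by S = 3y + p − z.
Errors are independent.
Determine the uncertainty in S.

193

Each term contributes (cᵢ δxᵢ)² to (δS)²:
  (3·δy)² = 34600;  (δp)² = 2500;  (δz)² = 0.325
δS = √(37100) = 193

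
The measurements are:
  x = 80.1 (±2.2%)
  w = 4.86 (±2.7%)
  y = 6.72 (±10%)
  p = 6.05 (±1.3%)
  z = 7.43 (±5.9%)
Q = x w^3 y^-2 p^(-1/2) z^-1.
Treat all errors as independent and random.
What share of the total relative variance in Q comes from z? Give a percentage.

6.88%

(δQ/Q)² = (1·δx/x)² + (3·δw/w)² + (-2·δy/y)² + (−½·δp/p)² + (-1·δz/z)²
  x term: (1×0.0220)² = 0.000484
  w term: (3×0.0270)² = 0.00656
  y term: (-2×0.100)² = 0.0400
  p term: (-0.5×0.0130)² = 4.22e-05
  z term: (-1×0.0590)² = 0.00348
Total = 0.0506. Share from z = 0.00348/0.0506 = 0.0688.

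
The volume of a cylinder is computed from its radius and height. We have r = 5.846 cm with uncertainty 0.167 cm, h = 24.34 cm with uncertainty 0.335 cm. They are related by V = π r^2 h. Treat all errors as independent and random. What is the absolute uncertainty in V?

For a monomial V ∝ r^2, h, fractional errors add in quadrature:
  (2·δr/r)² = (2×0.0286)² = 0.00326;  (1·δh/h)² = (1×0.0138)² = 0.000189
δV/V = √(0.00345) = 0.0588
V = 2613 cm^3, so δV = 0.0588 × 2613 = 154 cm^3.

154 cm^3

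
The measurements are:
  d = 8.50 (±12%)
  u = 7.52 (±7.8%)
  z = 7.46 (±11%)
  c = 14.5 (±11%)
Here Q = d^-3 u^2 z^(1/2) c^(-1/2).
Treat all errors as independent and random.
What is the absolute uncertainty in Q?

0.0264

Q is a product of powers, so relative uncertainties combine in quadrature:
  (-3·δd/d)² = (-3×0.120)² = 0.130;  (2·δu/u)² = (2×0.0780)² = 0.0243;  (½·δz/z)² = (0.5×0.110)² = 0.00302;  (−½·δc/c)² = (-0.5×0.110)² = 0.00302
δQ/Q = √(0.160) = 0.400
Q = 0.0660, so δQ = 0.400 × 0.0660 = 0.0264.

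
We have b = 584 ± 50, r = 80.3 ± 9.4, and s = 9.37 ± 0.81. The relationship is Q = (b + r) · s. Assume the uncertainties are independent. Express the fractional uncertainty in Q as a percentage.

Let u = b + r = 664. δu = √(δb² + δr²) = √(2500 + 88.4) = 50.9, so δu/u = 0.0766.
Q is then a monomial in u, s:
δQ/Q = √((δu/u)² + (1·δs/s)²) = √(0.00587 + 0.00747) = 0.115

11.5%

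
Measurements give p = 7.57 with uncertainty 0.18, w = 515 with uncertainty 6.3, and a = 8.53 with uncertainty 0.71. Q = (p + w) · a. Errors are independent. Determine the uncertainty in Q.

Let u = p + w = 523. δu = √(δp² + δw²) = √(0.0324 + 39.7) = 6.30, so δu/u = 0.0121.
Q is then a monomial in u, a:
δQ/Q = √((δu/u)² + (1·δa/a)²) = √(0.000145 + 0.00693) = 0.0841
Q = 4460, so δQ = 0.0841 × 4460 = 375.

375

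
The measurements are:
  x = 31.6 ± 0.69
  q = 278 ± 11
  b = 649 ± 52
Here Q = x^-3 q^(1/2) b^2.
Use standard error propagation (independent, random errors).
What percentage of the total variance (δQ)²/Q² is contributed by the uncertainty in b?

(δQ/Q)² = (-3·δx/x)² + (½·δq/q)² + (2·δb/b)²
  x term: (-3×0.0218)² = 0.00429
  q term: (0.5×0.0396)² = 0.000391
  b term: (2×0.0801)² = 0.0257
Total = 0.0304. Share from b = 0.0257/0.0304 = 0.846.

84.6%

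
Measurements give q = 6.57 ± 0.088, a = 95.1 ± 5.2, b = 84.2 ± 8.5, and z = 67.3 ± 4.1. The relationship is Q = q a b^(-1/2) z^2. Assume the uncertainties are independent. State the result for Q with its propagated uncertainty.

Q is a product of powers, so relative uncertainties combine in quadrature:
  (1·δq/q)² = (1×0.0134)² = 0.000179;  (1·δa/a)² = (1×0.0547)² = 0.00299;  (−½·δb/b)² = (-0.5×0.101)² = 0.00255;  (2·δz/z)² = (2×0.0609)² = 0.0148
δQ/Q = √(0.0206) = 0.143
Q = 3.08e+05, so δQ = 0.143 × 3.08e+05 = 44200.

(3.08 ± 0.442) × 10^5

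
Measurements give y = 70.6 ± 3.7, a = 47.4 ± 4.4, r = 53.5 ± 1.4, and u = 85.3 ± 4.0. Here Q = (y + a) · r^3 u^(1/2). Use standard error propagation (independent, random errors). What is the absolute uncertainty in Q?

1.59e+07

Let w = y + a = 118. δw = √(δy² + δa²) = √(13.7 + 19.4) = 5.75, so δw/w = 0.0487.
Q is then a monomial in w, r, u:
δQ/Q = √((δw/w)² + (3·δr/r)² + (½·δu/u)²) = √(0.00237 + 0.00616 + 0.000550) = 0.0953
Q = 1.67e+08, so δQ = 0.0953 × 1.67e+08 = 1.59e+07.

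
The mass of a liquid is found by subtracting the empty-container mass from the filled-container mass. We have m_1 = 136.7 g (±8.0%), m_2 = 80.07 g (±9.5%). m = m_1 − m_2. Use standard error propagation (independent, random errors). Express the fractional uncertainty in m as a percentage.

Each term contributes (cᵢ δxᵢ)² to (δm)²:
  (δm_1)² = 120;  (δm_2)² = 57.9
δm = √(177) = 13.3 g
m = 56.63 g, so δm/m = 13.3/56.63 = 0.235.

23.5%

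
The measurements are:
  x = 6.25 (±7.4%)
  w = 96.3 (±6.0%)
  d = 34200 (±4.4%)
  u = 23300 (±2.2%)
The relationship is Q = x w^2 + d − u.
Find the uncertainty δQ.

Let p = x·w^2 = 58000. δp/p = √((1·δx/x)² + (2·δw/w)²) = √(0.00548 + 0.0144) = 0.141, so δp = 8170.
Q = p + d − u: δQ = √(δp² + δd² + δu²) = √(6.68e+07 + 2.26e+06 + 2.63e+05) = 8320

8320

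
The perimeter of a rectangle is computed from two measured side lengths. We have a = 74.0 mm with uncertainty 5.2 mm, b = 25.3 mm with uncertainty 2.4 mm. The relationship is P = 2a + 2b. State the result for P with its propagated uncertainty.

199 ± 11.5 mm

Each term contributes (cᵢ δxᵢ)² to (δP)²:
  (2·δa)² = 108;  (2·δb)² = 23.0
δP = √(131) = 11.5 mm
P = 199 mm.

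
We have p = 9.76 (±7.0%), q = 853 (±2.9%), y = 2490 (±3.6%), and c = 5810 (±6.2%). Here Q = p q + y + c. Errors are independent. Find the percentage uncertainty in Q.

4.40%

Let w = p·q = 8330. δw/w = √((1·δp/p)² + (1·δq/q)²) = √(0.00490 + 0.000841) = 0.0758, so δw = 631.
Q = w + y + c: δQ = √(δw² + δy² + δc²) = √(3.98e+05 + 8040 + 1.3e+05) = 732
Q = 16600, so δQ/Q = 732/16600 = 0.0440.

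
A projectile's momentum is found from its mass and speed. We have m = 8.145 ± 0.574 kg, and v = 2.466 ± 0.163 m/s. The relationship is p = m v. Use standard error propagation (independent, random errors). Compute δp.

Since p is a product/quotient, work with relative uncertainties:
  (1·δm/m)² = (1×0.0705)² = 0.00497;  (1·δv/v)² = (1×0.0661)² = 0.00437
δp/p = √(0.00934) = 0.0966
p = 20.09 kg·m/s, so δp = 0.0966 × 20.09 = 1.94 kg·m/s.

1.94 kg·m/s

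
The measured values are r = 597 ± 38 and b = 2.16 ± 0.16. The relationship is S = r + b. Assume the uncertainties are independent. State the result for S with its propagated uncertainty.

Absolute uncertainties add in quadrature for a linear combination:
  (δr)² = 1440;  (δb)² = 0.0256
δS = √(1440) = 38.0
S = 599.

599 ± 38.0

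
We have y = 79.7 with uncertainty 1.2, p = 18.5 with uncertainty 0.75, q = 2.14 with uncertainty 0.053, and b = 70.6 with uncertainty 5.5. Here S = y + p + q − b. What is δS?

Absolute uncertainties add in quadrature for a linear combination:
  (δy)² = 1.44;  (δp)² = 0.562;  (δq)² = 0.00281;  (δb)² = 30.2
δS = √(32.3) = 5.68

5.68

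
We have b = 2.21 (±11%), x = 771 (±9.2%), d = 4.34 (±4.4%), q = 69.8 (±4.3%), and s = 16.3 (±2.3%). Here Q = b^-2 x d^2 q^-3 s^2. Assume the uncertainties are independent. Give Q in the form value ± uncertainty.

2.32 ± 0.671

Since Q is a product/quotient, work with relative uncertainties:
  (-2·δb/b)² = (-2×0.110)² = 0.0484;  (1·δx/x)² = (1×0.0920)² = 0.00846;  (2·δd/d)² = (2×0.0440)² = 0.00774;  (-3·δq/q)² = (-3×0.0430)² = 0.0166;  (2·δs/s)² = (2×0.0230)² = 0.00212
δQ/Q = √(0.0834) = 0.289
Q = 2.32, so δQ = 0.289 × 2.32 = 0.671.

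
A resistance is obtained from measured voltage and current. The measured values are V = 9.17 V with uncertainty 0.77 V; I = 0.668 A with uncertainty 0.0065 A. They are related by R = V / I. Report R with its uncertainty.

13.7 ± 1.16 Ω

Products/powers → add relative errors in quadrature, weighted by exponent:
  (1·δV/V)² = (1×0.0840)² = 0.00705;  (-1·δI/I)² = (-1×0.00973)² = 9.47e-05
δR/R = √(0.00715) = 0.0845
R = 13.7 Ω, so δR = 0.0845 × 13.7 = 1.16 Ω.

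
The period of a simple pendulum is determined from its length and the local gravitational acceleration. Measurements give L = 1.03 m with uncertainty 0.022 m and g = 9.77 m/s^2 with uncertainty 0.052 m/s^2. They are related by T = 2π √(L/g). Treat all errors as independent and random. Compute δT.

For a monomial T ∝ L^(1/2), g^(-1/2), fractional errors add in quadrature:
  (½·δL/L)² = (0.5×0.0214)² = 0.000114;  (−½·δg/g)² = (-0.5×0.00532)² = 7.08e-06
δT/T = √(0.000121) = 0.0110
T = 2.04 s, so δT = 0.0110 × 2.04 = 0.0225 s.

0.0225 s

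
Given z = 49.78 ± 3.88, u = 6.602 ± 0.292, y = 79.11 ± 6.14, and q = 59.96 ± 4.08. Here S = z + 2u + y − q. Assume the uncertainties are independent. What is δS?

8.35

Absolute uncertainties add in quadrature for a linear combination:
  (δz)² = 15.1;  (2·δu)² = 0.341;  (δy)² = 37.7;  (δq)² = 16.6
δS = √(69.7) = 8.35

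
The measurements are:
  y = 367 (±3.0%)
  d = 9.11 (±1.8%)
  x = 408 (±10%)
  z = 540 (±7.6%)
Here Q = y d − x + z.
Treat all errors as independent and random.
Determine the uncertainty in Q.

131

Let p = y·d = 3340. δp/p = √((1·δy/y)² + (1·δd/d)²) = √(0.000900 + 0.000324) = 0.0350, so δp = 117.
Q = p − x + z: δQ = √(δp² + δx² + δz²) = √(13700 + 1660 + 1680) = 131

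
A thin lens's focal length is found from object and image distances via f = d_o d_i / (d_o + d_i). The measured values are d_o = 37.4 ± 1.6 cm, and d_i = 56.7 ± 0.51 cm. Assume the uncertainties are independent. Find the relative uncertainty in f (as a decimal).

∂f/∂d_o = (d_i/(d_o+d_i))² = 0.363;  ∂f/∂d_i = (d_o/(d_o+d_i))² = 0.158
δf = √((∂f/∂d_o · δd_o)² + (∂f/∂d_i · δd_i)²) = √(0.337 + 0.00649) = 0.586 cm
f = 22.5 cm, so δf/f = 0.586/22.5 = 0.0260.

0.0260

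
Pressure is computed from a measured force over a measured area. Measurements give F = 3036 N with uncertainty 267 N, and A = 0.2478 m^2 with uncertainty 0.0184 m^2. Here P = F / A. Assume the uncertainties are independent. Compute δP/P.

0.115

Relative error in a monomial: (δP/P)² = Σ (nᵢ · δxᵢ/xᵢ)².
  (1·δF/F)² = (1×0.0879)² = 0.00773;  (-1·δA/A)² = (-1×0.0743)² = 0.00551
δP/P = √(0.0132) = 0.115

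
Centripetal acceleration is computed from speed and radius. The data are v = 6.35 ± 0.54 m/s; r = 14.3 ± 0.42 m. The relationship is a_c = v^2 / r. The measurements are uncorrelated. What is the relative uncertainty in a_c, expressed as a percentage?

Since a_c is a product/quotient, work with relative uncertainties:
  (2·δv/v)² = (2×0.0850)² = 0.0289;  (-1·δr/r)² = (-1×0.0294)² = 0.000863
δa_c/a_c = √(0.0298) = 0.173

17.3%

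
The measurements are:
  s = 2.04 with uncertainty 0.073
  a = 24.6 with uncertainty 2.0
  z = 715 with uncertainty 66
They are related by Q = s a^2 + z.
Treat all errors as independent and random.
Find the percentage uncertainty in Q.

Let p = s·a^2 = 1230. δp/p = √((1·δs/s)² + (2·δa/a)²) = √(0.00128 + 0.0264) = 0.166, so δp = 206.
Q = p + z: δQ = √(δp² + δz²) = √(42200 + 4360) = 216
Q = 1950, so δQ/Q = 216/1950 = 0.111.

11.1%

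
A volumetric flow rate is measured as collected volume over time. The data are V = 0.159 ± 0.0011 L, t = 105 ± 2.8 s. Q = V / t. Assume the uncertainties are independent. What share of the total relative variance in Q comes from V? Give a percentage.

6.31%

(δQ/Q)² = (1·δV/V)² + (-1·δt/t)²
  V term: (1×0.00692)² = 4.79e-05
  t term: (-1×0.0267)² = 0.000711
Total = 0.000759. Share from V = 4.79e-05/0.000759 = 0.0631.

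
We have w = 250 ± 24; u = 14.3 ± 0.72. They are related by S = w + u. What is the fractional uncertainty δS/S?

Absolute uncertainties add in quadrature for a linear combination:
  (δw)² = 576;  (δu)² = 0.518
δS = √(577) = 24.0
S = 264, so δS/S = 24.0/264 = 0.0908.

0.0908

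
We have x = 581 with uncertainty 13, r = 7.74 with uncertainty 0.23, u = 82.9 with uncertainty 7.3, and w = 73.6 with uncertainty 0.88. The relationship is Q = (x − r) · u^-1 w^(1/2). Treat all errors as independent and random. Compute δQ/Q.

Let h = x − r = 573. δh = √(δx² + δr²) = √(169 + 0.0529) = 13.0, so δh/h = 0.0227.
Q is then a monomial in h, u, w:
δQ/Q = √((δh/h)² + (-1·δu/u)² + (½·δw/w)²) = √(0.000514 + 0.00775 + 3.57e-05) = 0.0911

0.0911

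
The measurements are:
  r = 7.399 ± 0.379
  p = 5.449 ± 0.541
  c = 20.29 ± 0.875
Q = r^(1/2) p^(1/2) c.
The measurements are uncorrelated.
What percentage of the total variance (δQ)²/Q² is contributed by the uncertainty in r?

13.2%

(δQ/Q)² = (½·δr/r)² + (½·δp/p)² + (1·δc/c)²
  r term: (0.5×0.0512)² = 0.000656
  p term: (0.5×0.0993)² = 0.00246
  c term: (1×0.0431)² = 0.00186
Total = 0.00498. Share from r = 0.000656/0.00498 = 0.132.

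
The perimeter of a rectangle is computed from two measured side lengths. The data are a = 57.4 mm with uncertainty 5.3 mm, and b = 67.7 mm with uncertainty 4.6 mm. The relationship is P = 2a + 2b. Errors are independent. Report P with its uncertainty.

Absolute uncertainties add in quadrature for a linear combination:
  (2·δa)² = 112;  (2·δb)² = 84.6
δP = √(197) = 14.0 mm
P = 250 mm.

250 ± 14.0 mm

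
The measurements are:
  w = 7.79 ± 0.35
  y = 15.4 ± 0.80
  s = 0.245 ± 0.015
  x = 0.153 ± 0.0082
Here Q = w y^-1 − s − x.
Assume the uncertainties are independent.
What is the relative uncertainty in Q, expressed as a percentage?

35.9%

Let p = w·y^-1 = 0.506. δp/p = √((1·δw/w)² + (-1·δy/y)²) = √(0.00202 + 0.00270) = 0.0687, so δp = 0.0347.
Q = p − s − x: δQ = √(δp² + δs² + δx²) = √(0.00121 + 0.000225 + 6.72e-05) = 0.0387
Q = 0.108, so δQ/Q = 0.0387/0.108 = 0.359.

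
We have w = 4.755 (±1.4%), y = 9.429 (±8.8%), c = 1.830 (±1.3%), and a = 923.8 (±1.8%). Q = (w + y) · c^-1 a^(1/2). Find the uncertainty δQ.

14.3

Let u = w + y = 14.18. δu = √(δw² + δy²) = √(0.00443 + 0.688) = 0.832, so δu/u = 0.0587.
Q is then a monomial in u, c, a:
δQ/Q = √((δu/u)² + (-1·δc/c)² + (½·δa/a)²) = √(0.00344 + 0.000169 + 8.1e-05) = 0.0608
Q = 235.6, so δQ = 0.0608 × 235.6 = 14.3.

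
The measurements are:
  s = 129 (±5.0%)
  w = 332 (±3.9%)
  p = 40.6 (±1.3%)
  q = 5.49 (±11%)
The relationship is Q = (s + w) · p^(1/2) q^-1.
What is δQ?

Let u = s + w = 461. δu = √(δs² + δw²) = √(41.6 + 168) = 14.5, so δu/u = 0.0314.
Q is then a monomial in u, p, q:
δQ/Q = √((δu/u)² + (½·δp/p)² + (-1·δq/q)²) = √(0.000985 + 4.23e-05 + 0.0121) = 0.115
Q = 535, so δQ = 0.115 × 535 = 61.3.

61.3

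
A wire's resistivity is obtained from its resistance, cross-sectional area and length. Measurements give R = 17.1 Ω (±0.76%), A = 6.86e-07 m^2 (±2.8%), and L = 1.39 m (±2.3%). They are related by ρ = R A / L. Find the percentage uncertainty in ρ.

Relative error in a monomial: (δρ/ρ)² = Σ (nᵢ · δxᵢ/xᵢ)².
  (1·δR/R)² = (1×0.00760)² = 5.78e-05;  (1·δA/A)² = (1×0.0280)² = 0.000784;  (-1·δL/L)² = (-1×0.0230)² = 0.000529
δρ/ρ = √(0.00137) = 0.0370

3.70%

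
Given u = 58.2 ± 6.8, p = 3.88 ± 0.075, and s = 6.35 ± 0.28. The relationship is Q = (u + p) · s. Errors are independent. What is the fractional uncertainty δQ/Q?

0.118

Let w = u + p = 62.1. δw = √(δu² + δp²) = √(46.2 + 0.00562) = 6.80, so δw/w = 0.110.
Q is then a monomial in w, s:
δQ/Q = √((δw/w)² + (1·δs/s)²) = √(0.0120 + 0.00194) = 0.118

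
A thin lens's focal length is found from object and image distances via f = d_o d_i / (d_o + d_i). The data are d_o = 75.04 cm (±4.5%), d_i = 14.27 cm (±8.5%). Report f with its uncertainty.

∂f/∂d_o = (d_i/(d_o+d_i))² = 0.0255;  ∂f/∂d_i = (d_o/(d_o+d_i))² = 0.706
δf = √((∂f/∂d_o · δd_o)² + (∂f/∂d_i · δd_i)²) = √(0.00743 + 0.733) = 0.861 cm
f = 11.99 cm.

11.99 ± 0.861 cm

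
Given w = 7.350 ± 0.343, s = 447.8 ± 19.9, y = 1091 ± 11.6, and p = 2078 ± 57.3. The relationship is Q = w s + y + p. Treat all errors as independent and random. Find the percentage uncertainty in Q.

Let h = w·s = 3291. δh/h = √((1·δw/w)² + (1·δs/s)²) = √(0.00218 + 0.00197) = 0.0644, so δh = 212.
Q = h + y + p: δQ = √(δh² + δy² + δp²) = √(45000 + 135 + 3280) = 220
Q = 6460, so δQ/Q = 220/6460 = 0.0341.

3.41%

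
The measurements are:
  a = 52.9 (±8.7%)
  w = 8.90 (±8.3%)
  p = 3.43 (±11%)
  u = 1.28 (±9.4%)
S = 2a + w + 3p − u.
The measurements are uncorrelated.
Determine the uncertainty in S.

9.30

Each term contributes (cᵢ δxᵢ)² to (δS)²:
  (2·δa)² = 84.7;  (δw)² = 0.546;  (3·δp)² = 1.28;  (δu)² = 0.0145
δS = √(86.6) = 9.30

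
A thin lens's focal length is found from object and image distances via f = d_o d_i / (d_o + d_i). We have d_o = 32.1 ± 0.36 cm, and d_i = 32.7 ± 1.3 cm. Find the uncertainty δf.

0.332 cm

∂f/∂d_o = (d_i/(d_o+d_i))² = 0.255;  ∂f/∂d_i = (d_o/(d_o+d_i))² = 0.245
δf = √((∂f/∂d_o · δd_o)² + (∂f/∂d_i · δd_i)²) = √(0.00840 + 0.102) = 0.332 cm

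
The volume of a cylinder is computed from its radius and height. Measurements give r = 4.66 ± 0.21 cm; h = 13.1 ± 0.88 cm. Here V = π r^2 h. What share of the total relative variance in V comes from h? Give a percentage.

(δV/V)² = (2·δr/r)² + (1·δh/h)²
  r term: (2×0.0451)² = 0.00812
  h term: (1×0.0672)² = 0.00451
Total = 0.0126. Share from h = 0.00451/0.0126 = 0.357.

35.7%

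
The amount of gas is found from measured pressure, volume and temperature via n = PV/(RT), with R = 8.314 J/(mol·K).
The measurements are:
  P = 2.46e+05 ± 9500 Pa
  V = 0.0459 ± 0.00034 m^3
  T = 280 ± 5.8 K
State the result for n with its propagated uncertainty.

4.85 ± 0.216 mol

Relative error in a monomial: (δn/n)² = Σ (nᵢ · δxᵢ/xᵢ)².
  (1·δP/P)² = (1×0.0386)² = 0.00149;  (1·δV/V)² = (1×0.00741)² = 5.49e-05;  (-1·δT/T)² = (-1×0.0207)² = 0.000429
δn/n = √(0.00198) = 0.0444
n = 4.85 mol, so δn = 0.0444 × 4.85 = 0.216 mol.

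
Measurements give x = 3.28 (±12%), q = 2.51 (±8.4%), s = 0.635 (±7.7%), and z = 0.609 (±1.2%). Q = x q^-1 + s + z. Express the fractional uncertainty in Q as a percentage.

Let p = x·q^-1 = 1.31. δp/p = √((1·δx/x)² + (-1·δq/q)²) = √(0.0144 + 0.00706) = 0.146, so δp = 0.191.
Q = p + s + z: δQ = √(δp² + δs² + δz²) = √(0.0366 + 0.00239 + 5.34e-05) = 0.198
Q = 2.55, so δQ/Q = 0.198/2.55 = 0.0775.

7.75%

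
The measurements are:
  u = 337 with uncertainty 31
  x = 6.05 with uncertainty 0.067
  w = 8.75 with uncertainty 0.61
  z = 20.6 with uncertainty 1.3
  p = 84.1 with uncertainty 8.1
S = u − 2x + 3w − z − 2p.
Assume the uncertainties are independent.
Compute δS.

Absolute uncertainties add in quadrature for a linear combination:
  (δu)² = 961;  (2·δx)² = 0.0180;  (3·δw)² = 3.35;  (δz)² = 1.69;  (2·δp)² = 262
δS = √(1230) = 35.0

35.0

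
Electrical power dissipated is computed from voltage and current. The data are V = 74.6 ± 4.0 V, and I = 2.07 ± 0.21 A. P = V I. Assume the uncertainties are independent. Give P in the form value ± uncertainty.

154 ± 17.7 W

For a monomial P ∝ V, I, fractional errors add in quadrature:
  (1·δV/V)² = (1×0.0536)² = 0.00288;  (1·δI/I)² = (1×0.101)² = 0.0103
δP/P = √(0.0132) = 0.115
P = 154 W, so δP = 0.115 × 154 = 17.7 W.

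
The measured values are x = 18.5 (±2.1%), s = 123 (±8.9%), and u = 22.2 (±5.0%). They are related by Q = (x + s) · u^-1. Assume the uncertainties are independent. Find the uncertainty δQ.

0.587

Let w = x + s = 142. δw = √(δx² + δs²) = √(0.151 + 120) = 11.0, so δw/w = 0.0774.
Q is then a monomial in w, u:
δQ/Q = √((δw/w)² + (-1·δu/u)²) = √(0.00599 + 0.00250) = 0.0922
Q = 6.37, so δQ = 0.0922 × 6.37 = 0.587.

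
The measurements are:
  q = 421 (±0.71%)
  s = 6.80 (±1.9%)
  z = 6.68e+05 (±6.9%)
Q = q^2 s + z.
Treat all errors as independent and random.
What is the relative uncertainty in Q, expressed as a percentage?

Let p = q^2·s = 1.21e+06. δp/p = √((2·δq/q)² + (1·δs/s)²) = √(0.000202 + 0.000361) = 0.0237, so δp = 28600.
Q = p + z: δQ = √(δp² + δz²) = √(8.17e+08 + 2.12e+09) = 54200
Q = 1.87e+06, so δQ/Q = 54200/1.87e+06 = 0.0290.

2.90%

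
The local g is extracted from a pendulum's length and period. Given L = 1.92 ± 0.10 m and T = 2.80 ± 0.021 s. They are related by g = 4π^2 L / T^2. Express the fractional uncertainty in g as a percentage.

For a monomial g ∝ L, T^-2, fractional errors add in quadrature:
  (1·δL/L)² = (1×0.0521)² = 0.00271;  (-2·δT/T)² = (-2×0.00750)² = 0.000225
δg/g = √(0.00294) = 0.0542

5.42%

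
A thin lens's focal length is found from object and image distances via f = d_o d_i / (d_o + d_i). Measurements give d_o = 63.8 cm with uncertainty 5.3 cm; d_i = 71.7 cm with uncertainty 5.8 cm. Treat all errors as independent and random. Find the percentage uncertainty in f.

∂f/∂d_o = (d_i/(d_o+d_i))² = 0.280;  ∂f/∂d_i = (d_o/(d_o+d_i))² = 0.222
δf = √((∂f/∂d_o · δd_o)² + (∂f/∂d_i · δd_i)²) = √(2.20 + 1.65) = 1.96 cm
f = 33.8 cm, so δf/f = 1.96/33.8 = 0.0582.

5.82%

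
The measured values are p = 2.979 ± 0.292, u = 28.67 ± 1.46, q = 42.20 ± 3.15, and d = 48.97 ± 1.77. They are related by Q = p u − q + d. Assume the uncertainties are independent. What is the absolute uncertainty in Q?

10.1

Let w = p·u = 85.41. δw/w = √((1·δp/p)² + (1·δu/u)²) = √(0.00961 + 0.00259) = 0.110, so δw = 9.43.
Q = w − q + d: δQ = √(δw² + δq² + δd²) = √(89.0 + 9.92 + 3.13) = 10.1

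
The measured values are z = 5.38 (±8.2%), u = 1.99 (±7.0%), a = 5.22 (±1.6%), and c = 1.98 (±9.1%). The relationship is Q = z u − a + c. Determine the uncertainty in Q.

Let p = z·u = 10.7. δp/p = √((1·δz/z)² + (1·δu/u)²) = √(0.00672 + 0.00490) = 0.108, so δp = 1.15.
Q = p − a + c: δQ = √(δp² + δa² + δc²) = √(1.33 + 0.00698 + 0.0325) = 1.17

1.17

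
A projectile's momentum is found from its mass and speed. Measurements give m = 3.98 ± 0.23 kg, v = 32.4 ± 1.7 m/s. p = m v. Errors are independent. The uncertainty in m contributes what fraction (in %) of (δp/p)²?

54.8%

(δp/p)² = (1·δm/m)² + (1·δv/v)²
  m term: (1×0.0578)² = 0.00334
  v term: (1×0.0525)² = 0.00275
Total = 0.00609. Share from m = 0.00334/0.00609 = 0.548.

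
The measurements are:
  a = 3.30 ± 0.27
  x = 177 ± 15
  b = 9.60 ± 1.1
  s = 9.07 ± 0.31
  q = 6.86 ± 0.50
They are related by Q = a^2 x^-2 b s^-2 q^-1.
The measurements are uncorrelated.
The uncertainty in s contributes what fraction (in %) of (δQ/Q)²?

5.94%

(δQ/Q)² = (2·δa/a)² + (-2·δx/x)² + (1·δb/b)² + (-2·δs/s)² + (-1·δq/q)²
  a term: (2×0.0818)² = 0.0268
  x term: (-2×0.0847)² = 0.0287
  b term: (1×0.115)² = 0.0131
  s term: (-2×0.0342)² = 0.00467
  q term: (-1×0.0729)² = 0.00531
Total = 0.0786. Share from s = 0.00467/0.0786 = 0.0594.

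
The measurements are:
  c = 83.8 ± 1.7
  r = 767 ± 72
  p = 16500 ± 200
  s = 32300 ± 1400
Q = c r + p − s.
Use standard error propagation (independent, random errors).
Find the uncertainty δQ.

Let w = c·r = 64300. δw/w = √((1·δc/c)² + (1·δr/r)²) = √(0.000412 + 0.00881) = 0.0960, so δw = 6170.
Q = w + p − s: δQ = √(δw² + δp² + δs²) = √(3.81e+07 + 40000 + 1.96e+06) = 6330

6330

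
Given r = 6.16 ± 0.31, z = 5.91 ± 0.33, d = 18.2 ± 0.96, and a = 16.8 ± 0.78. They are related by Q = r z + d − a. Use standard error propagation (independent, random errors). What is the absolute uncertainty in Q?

Let p = r·z = 36.4. δp/p = √((1·δr/r)² + (1·δz/z)²) = √(0.00253 + 0.00312) = 0.0752, so δp = 2.74.
Q = p + d − a: δQ = √(δp² + δd² + δa²) = √(7.49 + 0.922 + 0.608) = 3.00

3.00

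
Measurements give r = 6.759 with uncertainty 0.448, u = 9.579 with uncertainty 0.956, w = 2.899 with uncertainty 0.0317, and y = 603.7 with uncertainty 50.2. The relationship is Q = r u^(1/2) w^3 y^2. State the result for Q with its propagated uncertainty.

Since Q is a product/quotient, work with relative uncertainties:
  (1·δr/r)² = (1×0.0663)² = 0.00439;  (½·δu/u)² = (0.5×0.0998)² = 0.00249;  (3·δw/w)² = (3×0.0109)² = 0.00108;  (2·δy/y)² = (2×0.0832)² = 0.0277
δQ/Q = √(0.0356) = 0.189
Q = 1.858e+08, so δQ = 0.189 × 1.858e+08 = 3.51e+07.

(1.858 ± 0.351) × 10^8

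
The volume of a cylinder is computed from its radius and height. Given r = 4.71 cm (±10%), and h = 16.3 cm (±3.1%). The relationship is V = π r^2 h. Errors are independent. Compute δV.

230 cm^3

For a monomial V ∝ r^2, h, fractional errors add in quadrature:
  (2·δr/r)² = (2×0.100)² = 0.0400;  (1·δh/h)² = (1×0.0310)² = 0.000961
δV/V = √(0.0410) = 0.202
V = 1140 cm^3, so δV = 0.202 × 1140 = 230 cm^3.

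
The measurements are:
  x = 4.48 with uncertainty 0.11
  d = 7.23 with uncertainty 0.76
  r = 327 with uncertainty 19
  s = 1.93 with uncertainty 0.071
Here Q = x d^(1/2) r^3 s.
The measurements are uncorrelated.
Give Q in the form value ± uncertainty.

(8.13 ± 1.52) × 10^8

Each factor contributes (exponent × relative error)² to (δQ/Q)²:
  (1·δx/x)² = (1×0.0246)² = 0.000603;  (½·δd/d)² = (0.5×0.105)² = 0.00276;  (3·δr/r)² = (3×0.0581)² = 0.0304;  (1·δs/s)² = (1×0.0368)² = 0.00135
δQ/Q = √(0.0351) = 0.187
Q = 8.13e+08, so δQ = 0.187 × 8.13e+08 = 1.52e+08.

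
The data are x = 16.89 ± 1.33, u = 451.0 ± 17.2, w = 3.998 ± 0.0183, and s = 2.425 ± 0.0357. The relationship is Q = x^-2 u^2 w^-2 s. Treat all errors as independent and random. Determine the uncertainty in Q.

19.0

Since Q is a product/quotient, work with relative uncertainties:
  (-2·δx/x)² = (-2×0.0787)² = 0.0248;  (2·δu/u)² = (2×0.0381)² = 0.00582;  (-2·δw/w)² = (-2×0.00458)² = 8.38e-05;  (1·δs/s)² = (1×0.0147)² = 0.000217
δQ/Q = √(0.0309) = 0.176
Q = 108.2, so δQ = 0.176 × 108.2 = 19.0.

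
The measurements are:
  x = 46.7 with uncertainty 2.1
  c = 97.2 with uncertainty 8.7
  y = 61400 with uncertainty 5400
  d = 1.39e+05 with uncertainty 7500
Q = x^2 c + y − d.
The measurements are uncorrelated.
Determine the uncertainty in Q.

28400

Let p = x^2·c = 2.12e+05. δp/p = √((2·δx/x)² + (1·δc/c)²) = √(0.00809 + 0.00801) = 0.127, so δp = 26900.
Q = p + y − d: δQ = √(δp² + δy² + δd²) = √(7.23e+08 + 2.92e+07 + 5.62e+07) = 28400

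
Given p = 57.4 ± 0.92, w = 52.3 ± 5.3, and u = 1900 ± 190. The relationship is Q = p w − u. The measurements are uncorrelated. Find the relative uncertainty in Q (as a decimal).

Let h = p·w = 3000. δh/h = √((1·δp/p)² + (1·δw/w)²) = √(0.000257 + 0.0103) = 0.103, so δh = 308.
Q = h − u: δQ = √(δh² + δu²) = √(94900 + 36100) = 362
Q = 1100, so δQ/Q = 362/1100 = 0.328.

0.328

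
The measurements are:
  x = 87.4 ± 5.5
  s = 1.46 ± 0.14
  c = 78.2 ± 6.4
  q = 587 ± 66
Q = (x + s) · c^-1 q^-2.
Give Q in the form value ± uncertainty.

Let u = x + s = 88.9. δu = √(δx² + δs²) = √(30.2 + 0.0196) = 5.50, so δu/u = 0.0619.
Q is then a monomial in u, c, q:
δQ/Q = √((δu/u)² + (-1·δc/c)² + (-2·δq/q)²) = √(0.00383 + 0.00670 + 0.0506) = 0.247
Q = 3.3e-06, so δQ = 0.247 × 3.3e-06 = 8.15e-07.

(3.30 ± 0.815) × 10^-6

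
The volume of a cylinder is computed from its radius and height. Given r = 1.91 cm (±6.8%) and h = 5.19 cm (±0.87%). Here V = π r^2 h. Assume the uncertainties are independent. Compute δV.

Since V is a product/quotient, work with relative uncertainties:
  (2·δr/r)² = (2×0.0680)² = 0.0185;  (1·δh/h)² = (1×0.00870)² = 7.57e-05
δV/V = √(0.0186) = 0.136
V = 59.5 cm^3, so δV = 0.136 × 59.5 = 8.11 cm^3.

8.11 cm^3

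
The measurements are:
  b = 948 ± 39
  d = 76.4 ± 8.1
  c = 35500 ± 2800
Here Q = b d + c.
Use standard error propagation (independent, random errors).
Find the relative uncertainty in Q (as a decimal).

0.0806

Let p = b·d = 72400. δp/p = √((1·δb/b)² + (1·δd/d)²) = √(0.00169 + 0.0112) = 0.114, so δp = 8240.
Q = p + c: δQ = √(δp² + δc²) = √(6.78e+07 + 7.84e+06) = 8700
Q = 1.08e+05, so δQ/Q = 8700/1.08e+05 = 0.0806.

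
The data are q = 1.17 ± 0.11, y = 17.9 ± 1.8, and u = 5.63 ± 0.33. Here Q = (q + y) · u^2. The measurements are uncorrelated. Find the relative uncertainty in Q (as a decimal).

0.151

Let w = q + y = 19.1. δw = √(δq² + δy²) = √(0.0121 + 3.24) = 1.80, so δw/w = 0.0946.
Q is then a monomial in w, u:
δQ/Q = √((δw/w)² + (2·δu/u)²) = √(0.00894 + 0.0137) = 0.151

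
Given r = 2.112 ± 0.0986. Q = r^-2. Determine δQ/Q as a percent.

Q ∝ r^-2, so δQ/Q = |-2| · δr/r = 2 × 0.0467 = 0.0934.

9.34%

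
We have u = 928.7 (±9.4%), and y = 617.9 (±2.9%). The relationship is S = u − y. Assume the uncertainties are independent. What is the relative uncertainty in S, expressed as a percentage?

28.7%

Each term contributes (cᵢ δxᵢ)² to (δS)²:
  (δu)² = 7620;  (δy)² = 321
δS = √(7940) = 89.1
S = 310.8, so δS/S = 89.1/310.8 = 0.287.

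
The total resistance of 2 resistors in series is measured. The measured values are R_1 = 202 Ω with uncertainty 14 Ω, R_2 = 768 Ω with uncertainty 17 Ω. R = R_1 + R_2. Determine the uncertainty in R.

22.0 Ω

Each term contributes (cᵢ δxᵢ)² to (δR)²:
  (δR_1)² = 196;  (δR_2)² = 289
δR = √(485) = 22.0 Ω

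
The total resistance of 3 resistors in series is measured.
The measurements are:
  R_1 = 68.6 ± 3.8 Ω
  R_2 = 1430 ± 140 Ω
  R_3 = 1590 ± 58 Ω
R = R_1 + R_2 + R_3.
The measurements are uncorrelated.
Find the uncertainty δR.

Sums and differences: (δR)² = Σ (cᵢ δxᵢ)².
  (δR_1)² = 14.4;  (δR_2)² = 19600;  (δR_3)² = 3360
δR = √(23000) = 152 Ω

152 Ω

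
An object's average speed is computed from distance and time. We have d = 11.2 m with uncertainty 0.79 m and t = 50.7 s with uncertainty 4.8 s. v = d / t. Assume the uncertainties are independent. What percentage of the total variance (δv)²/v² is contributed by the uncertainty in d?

35.7%

(δv/v)² = (1·δd/d)² + (-1·δt/t)²
  d term: (1×0.0705)² = 0.00498
  t term: (-1×0.0947)² = 0.00896
Total = 0.0139. Share from d = 0.00498/0.0139 = 0.357.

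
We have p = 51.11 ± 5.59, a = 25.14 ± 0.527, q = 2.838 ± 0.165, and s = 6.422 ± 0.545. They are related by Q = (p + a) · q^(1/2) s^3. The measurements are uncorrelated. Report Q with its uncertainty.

34020 ± 9070

Let u = p + a = 76.25. δu = √(δp² + δa²) = √(31.2 + 0.278) = 5.61, so δu/u = 0.0736.
Q is then a monomial in u, q, s:
δQ/Q = √((δu/u)² + (½·δq/q)² + (3·δs/s)²) = √(0.00542 + 0.000845 + 0.0648) = 0.267
Q = 34020, so δQ = 0.267 × 34020 = 9070.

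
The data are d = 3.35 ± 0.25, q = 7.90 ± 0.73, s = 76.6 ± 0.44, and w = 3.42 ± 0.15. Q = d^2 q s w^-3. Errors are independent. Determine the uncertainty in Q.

Since Q is a product/quotient, work with relative uncertainties:
  (2·δd/d)² = (2×0.0746)² = 0.0223;  (1·δq/q)² = (1×0.0924)² = 0.00854;  (1·δs/s)² = (1×0.00574)² = 3.3e-05;  (-3·δw/w)² = (-3×0.0439)² = 0.0173
δQ/Q = √(0.0482) = 0.219
Q = 170, so δQ = 0.219 × 170 = 37.3.

37.3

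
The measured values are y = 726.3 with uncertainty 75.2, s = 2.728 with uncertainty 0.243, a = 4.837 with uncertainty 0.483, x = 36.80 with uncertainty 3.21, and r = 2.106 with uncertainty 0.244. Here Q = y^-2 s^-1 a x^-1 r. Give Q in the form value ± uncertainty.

Each factor contributes (exponent × relative error)² to (δQ/Q)²:
  (-2·δy/y)² = (-2×0.104)² = 0.0429;  (-1·δs/s)² = (-1×0.0891)² = 0.00793;  (1·δa/a)² = (1×0.0999)² = 0.00997;  (-1·δx/x)² = (-1×0.0872)² = 0.00761;  (1·δr/r)² = (1×0.116)² = 0.0134
δQ/Q = √(0.0818) = 0.286
Q = 1.924e-07, so δQ = 0.286 × 1.924e-07 = 5.5e-08.

(1.924 ± 0.550) × 10^-7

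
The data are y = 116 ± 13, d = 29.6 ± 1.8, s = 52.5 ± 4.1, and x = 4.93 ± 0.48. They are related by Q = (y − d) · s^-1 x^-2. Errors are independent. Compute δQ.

0.0175

Let u = y − d = 86.4. δu = √(δy² + δd²) = √(169 + 3.24) = 13.1, so δu/u = 0.152.
Q is then a monomial in u, s, x:
δQ/Q = √((δu/u)² + (-1·δs/s)² + (-2·δx/x)²) = √(0.0231 + 0.00610 + 0.0379) = 0.259
Q = 0.0677, so δQ = 0.259 × 0.0677 = 0.0175.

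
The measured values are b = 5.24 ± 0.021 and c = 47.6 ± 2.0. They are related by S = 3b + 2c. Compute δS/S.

For a sum/difference, combine absolute errors in quadrature:
  (3·δb)² = 0.00397;  (2·δc)² = 16.0
δS = √(16.0) = 4.00
S = 111, so δS/S = 4.00/111 = 0.0361.

0.0361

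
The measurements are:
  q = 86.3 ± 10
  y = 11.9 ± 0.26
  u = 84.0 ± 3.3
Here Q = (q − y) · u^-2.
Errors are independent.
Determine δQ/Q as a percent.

Let w = q − y = 74.4. δw = √(δq² + δy²) = √(100 + 0.0676) = 10.0, so δw/w = 0.134.
Q is then a monomial in w, u:
δQ/Q = √((δw/w)² + (-2·δu/u)²) = √(0.0181 + 0.00617) = 0.156

15.6%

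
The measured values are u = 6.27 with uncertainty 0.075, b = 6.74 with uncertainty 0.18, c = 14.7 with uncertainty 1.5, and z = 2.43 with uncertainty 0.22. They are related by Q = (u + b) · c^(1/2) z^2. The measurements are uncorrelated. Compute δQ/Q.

0.189

Let w = u + b = 13.0. δw = √(δu² + δb²) = √(0.00562 + 0.0324) = 0.195, so δw/w = 0.0150.
Q is then a monomial in w, c, z:
δQ/Q = √((δw/w)² + (½·δc/c)² + (2·δz/z)²) = √(0.000225 + 0.00260 + 0.0328) = 0.189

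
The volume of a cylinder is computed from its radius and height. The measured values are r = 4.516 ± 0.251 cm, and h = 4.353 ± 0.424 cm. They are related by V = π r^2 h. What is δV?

Since V is a product/quotient, work with relative uncertainties:
  (2·δr/r)² = (2×0.0556)² = 0.0124;  (1·δh/h)² = (1×0.0974)² = 0.00949
δV/V = √(0.0218) = 0.148
V = 278.9 cm^3, so δV = 0.148 × 278.9 = 41.2 cm^3.

41.2 cm^3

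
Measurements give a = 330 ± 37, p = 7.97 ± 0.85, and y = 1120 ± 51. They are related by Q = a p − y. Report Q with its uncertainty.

Let w = a·p = 2630. δw/w = √((1·δa/a)² + (1·δp/p)²) = √(0.0126 + 0.0114) = 0.155, so δw = 407.
Q = w − y: δQ = √(δw² + δy²) = √(1.66e+05 + 2600) = 410
Q = 1510.

1510 ± 410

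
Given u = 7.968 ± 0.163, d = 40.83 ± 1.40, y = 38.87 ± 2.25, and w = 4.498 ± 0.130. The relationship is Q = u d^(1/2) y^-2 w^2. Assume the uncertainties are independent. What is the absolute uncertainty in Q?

0.0901

Products/powers → add relative errors in quadrature, weighted by exponent:
  (1·δu/u)² = (1×0.0205)² = 0.000418;  (½·δd/d)² = (0.5×0.0343)² = 0.000294;  (-2·δy/y)² = (-2×0.0579)² = 0.0134;  (2·δw/w)² = (2×0.0289)² = 0.00334
δQ/Q = √(0.0175) = 0.132
Q = 0.6818, so δQ = 0.132 × 0.6818 = 0.0901.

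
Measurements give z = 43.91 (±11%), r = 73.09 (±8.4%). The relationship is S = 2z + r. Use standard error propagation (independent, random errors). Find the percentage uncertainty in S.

7.11%

Absolute uncertainties add in quadrature for a linear combination:
  (2·δz)² = 93.3;  (δr)² = 37.7
δS = √(131) = 11.4
S = 160.9, so δS/S = 11.4/160.9 = 0.0711.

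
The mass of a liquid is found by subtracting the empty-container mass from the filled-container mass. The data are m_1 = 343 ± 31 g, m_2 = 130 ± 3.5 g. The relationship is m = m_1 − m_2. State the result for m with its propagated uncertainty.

213 ± 31.2 g

Absolute uncertainties add in quadrature for a linear combination:
  (δm_1)² = 961;  (δm_2)² = 12.2
δm = √(973) = 31.2 g
m = 213 g.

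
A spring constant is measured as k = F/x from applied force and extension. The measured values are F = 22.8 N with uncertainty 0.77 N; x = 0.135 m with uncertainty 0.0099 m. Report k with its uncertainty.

169 ± 13.6 N/m

Each factor contributes (exponent × relative error)² to (δk/k)²:
  (1·δF/F)² = (1×0.0338)² = 0.00114;  (-1·δx/x)² = (-1×0.0733)² = 0.00538
δk/k = √(0.00652) = 0.0807
k = 169 N/m, so δk = 0.0807 × 169 = 13.6 N/m.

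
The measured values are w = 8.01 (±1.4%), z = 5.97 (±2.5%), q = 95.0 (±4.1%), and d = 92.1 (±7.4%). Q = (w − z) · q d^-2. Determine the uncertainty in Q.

0.00408

Let u = w − z = 2.04. δu = √(δw² + δz²) = √(0.0126 + 0.0223) = 0.187, so δu/u = 0.0915.
Q is then a monomial in u, q, d:
δQ/Q = √((δu/u)² + (1·δq/q)² + (-2·δd/d)²) = √(0.00837 + 0.00168 + 0.0219) = 0.179
Q = 0.0228, so δQ = 0.179 × 0.0228 = 0.00408.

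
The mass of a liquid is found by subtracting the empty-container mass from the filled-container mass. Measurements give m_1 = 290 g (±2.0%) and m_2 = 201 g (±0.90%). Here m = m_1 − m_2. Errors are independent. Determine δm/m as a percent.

Absolute uncertainties add in quadrature for a linear combination:
  (δm_1)² = 33.6;  (δm_2)² = 3.27
δm = √(36.9) = 6.08 g
m = 89.0 g, so δm/m = 6.08/89.0 = 0.0683.

6.83%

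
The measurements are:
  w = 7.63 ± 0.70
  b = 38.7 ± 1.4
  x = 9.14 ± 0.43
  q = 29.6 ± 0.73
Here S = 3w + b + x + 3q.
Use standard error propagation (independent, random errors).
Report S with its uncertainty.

Sums and differences: (δS)² = Σ (cᵢ δxᵢ)².
  (3·δw)² = 4.41;  (δb)² = 1.96;  (δx)² = 0.185;  (3·δq)² = 4.80
δS = √(11.4) = 3.37
S = 160.

160 ± 3.37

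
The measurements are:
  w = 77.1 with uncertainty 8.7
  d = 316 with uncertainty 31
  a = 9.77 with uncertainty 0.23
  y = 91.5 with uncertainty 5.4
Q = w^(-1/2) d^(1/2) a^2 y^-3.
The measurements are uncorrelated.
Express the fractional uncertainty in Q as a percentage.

Relative error in a monomial: (δQ/Q)² = Σ (nᵢ · δxᵢ/xᵢ)².
  (−½·δw/w)² = (-0.5×0.113)² = 0.00318;  (½·δd/d)² = (0.5×0.0981)² = 0.00241;  (2·δa/a)² = (2×0.0235)² = 0.00222;  (-3·δy/y)² = (-3×0.0590)² = 0.0313
δQ/Q = √(0.0392) = 0.198

19.8%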